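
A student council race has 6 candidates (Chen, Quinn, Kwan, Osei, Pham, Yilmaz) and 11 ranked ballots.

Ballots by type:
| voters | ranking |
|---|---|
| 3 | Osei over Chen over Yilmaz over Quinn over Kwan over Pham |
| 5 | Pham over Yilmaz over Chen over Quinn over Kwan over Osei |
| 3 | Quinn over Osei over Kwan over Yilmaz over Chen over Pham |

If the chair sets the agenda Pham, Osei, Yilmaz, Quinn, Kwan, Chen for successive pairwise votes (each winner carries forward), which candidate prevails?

Chen

Round 1: Pham vs Osei — 5–6, Osei advances.
Round 2: Osei vs Yilmaz — 6–5, Osei advances.
Round 3: Osei vs Quinn — 3–8, Quinn advances.
Round 4: Quinn vs Kwan — 11–0, Quinn advances.
Round 5: Quinn vs Chen — 3–8, Chen advances.
The agenda winner is Chen.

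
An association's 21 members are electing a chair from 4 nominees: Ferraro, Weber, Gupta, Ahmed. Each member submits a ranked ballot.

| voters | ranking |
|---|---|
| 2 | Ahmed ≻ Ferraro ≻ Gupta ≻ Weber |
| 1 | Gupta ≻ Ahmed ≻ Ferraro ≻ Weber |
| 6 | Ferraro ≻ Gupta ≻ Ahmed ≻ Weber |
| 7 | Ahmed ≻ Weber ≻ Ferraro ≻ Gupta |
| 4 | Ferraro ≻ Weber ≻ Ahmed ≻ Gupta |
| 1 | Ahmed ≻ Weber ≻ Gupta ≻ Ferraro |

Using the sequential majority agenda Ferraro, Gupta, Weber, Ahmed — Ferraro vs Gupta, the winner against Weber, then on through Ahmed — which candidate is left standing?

Ahmed

Round 1: Ferraro vs Gupta — 19–2, Ferraro advances.
Round 2: Ferraro vs Weber — 13–8, Ferraro advances.
Round 3: Ferraro vs Ahmed — 10–11, Ahmed advances.
The agenda winner is Ahmed.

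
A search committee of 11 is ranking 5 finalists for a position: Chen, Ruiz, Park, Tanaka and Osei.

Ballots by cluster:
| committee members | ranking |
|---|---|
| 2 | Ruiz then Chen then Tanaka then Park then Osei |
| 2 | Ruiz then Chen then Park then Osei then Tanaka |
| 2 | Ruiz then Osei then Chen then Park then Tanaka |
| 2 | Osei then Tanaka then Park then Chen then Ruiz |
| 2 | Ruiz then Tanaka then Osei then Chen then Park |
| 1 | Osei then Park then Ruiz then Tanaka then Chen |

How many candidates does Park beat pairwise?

Park against each rival (11 committee members):
Park–Chen: Chen 8–3.
Park–Ruiz: Ruiz 8–3.
Park vs Tanaka: 2+2+1 = 5 for Park, 6 for Tanaka — Tanaka by 6–5.
Park vs Osei: 2+2 = 4 for Park, 7 for Osei — Osei by 7–4.
Park beats no one; loses to Chen, Ruiz, Tanaka, Osei — 0 pairwise wins.

0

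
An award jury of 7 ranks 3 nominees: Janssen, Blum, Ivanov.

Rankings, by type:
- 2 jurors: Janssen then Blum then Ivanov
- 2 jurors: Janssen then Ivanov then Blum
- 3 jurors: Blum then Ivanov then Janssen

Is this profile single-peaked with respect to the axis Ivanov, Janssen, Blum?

no

Axis positions: Ivanov=1, Janssen=2, Blum=3.
Type 1 (peak Janssen at position 2): ranking walks positions 2-3-1, expanding outward from the peak — single-peaked.
Type 2 (peak Janssen at position 2): ranking walks positions 2-1-3, expanding outward from the peak — single-peaked.
Type 3: ranking walks positions 3-1-2; Ivanov is ranked above Janssen even though Janssen lies between Ivanov and the peak Blum on the axis — preferences dip and rise again. Not single-peaked.
Type 3 violates single-peakedness, so the profile is not single-peaked on this axis.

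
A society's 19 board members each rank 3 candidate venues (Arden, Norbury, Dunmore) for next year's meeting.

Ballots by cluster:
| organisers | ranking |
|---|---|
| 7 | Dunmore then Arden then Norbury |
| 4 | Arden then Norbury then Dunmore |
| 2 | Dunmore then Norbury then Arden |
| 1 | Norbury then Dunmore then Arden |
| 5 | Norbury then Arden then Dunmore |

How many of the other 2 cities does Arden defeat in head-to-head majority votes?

1

Arden against each rival (19 organisers):
Arden vs Norbury: 11 to 8, Arden.
Arden vs Dunmore: 4+5 = 9 for Arden, 10 for Dunmore — Dunmore by 10–9.
Arden beats Norbury; loses to Dunmore — 1 pairwise win.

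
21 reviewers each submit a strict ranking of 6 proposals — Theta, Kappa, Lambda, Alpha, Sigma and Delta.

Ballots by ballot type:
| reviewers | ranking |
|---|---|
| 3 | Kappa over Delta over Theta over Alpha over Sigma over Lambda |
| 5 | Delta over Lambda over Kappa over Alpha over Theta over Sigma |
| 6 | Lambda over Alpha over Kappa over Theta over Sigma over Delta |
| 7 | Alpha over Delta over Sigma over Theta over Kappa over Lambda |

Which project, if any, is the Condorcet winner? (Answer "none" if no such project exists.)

none

Head-to-head results (21 reviewers):
Theta–Kappa: Kappa 14–7.
Theta–Lambda: Lambda 11–10.
Theta vs Alpha: Alpha, 18–3.
Theta vs Sigma: Theta, 14–7.
Theta vs Delta: Delta, 15–6.
Kappa vs Lambda: Lambda, 11–10.
Kappa–Alpha: Alpha 13–8.
Kappa–Sigma: Kappa 14–7.
Kappa vs Delta: Delta, 12–9.
Lambda–Alpha: Lambda 11–10.
Lambda vs Sigma: Lambda, 11–10.
Lambda vs Delta: Delta wins 15–6.
Alpha vs Sigma: Alpha, 21–0.
Alpha vs Delta: Alpha, 13–8.
Sigma–Delta: Delta 15–6.
Every project loses at least once (Theta loses to Kappa; Kappa loses to Lambda; Lambda loses to Delta; Alpha loses to Lambda; Sigma loses to Theta; Delta loses to Alpha). The majority relation contains the cycle Lambda → Alpha → Delta → Lambda, so there is no Condorcet winner.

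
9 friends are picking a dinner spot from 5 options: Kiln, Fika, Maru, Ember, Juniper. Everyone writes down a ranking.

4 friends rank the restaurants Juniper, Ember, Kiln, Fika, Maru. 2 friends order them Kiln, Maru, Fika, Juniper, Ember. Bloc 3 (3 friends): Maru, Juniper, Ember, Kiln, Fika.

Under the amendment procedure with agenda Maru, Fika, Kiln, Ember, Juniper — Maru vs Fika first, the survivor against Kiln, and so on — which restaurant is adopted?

Round 1: Maru vs Fika — 5–4, Maru advances.
Round 2: Maru vs Kiln — 3–6, Kiln advances.
Round 3: Kiln vs Ember — 2–7, Ember advances.
Round 4: Ember vs Juniper — 0–9, Juniper advances.
The agenda winner is Juniper.

Juniper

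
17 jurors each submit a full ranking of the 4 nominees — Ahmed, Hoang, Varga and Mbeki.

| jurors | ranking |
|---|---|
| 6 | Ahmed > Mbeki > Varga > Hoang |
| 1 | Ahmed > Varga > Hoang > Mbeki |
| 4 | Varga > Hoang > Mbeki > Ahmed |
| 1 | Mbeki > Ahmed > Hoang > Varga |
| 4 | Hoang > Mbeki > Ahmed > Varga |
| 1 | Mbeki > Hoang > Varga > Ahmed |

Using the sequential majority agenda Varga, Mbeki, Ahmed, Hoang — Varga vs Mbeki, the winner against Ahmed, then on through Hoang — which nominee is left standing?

Round 1: Varga vs Mbeki — 5–12, Mbeki advances.
Round 2: Mbeki vs Ahmed — 10–7, Mbeki advances.
Round 3: Mbeki vs Hoang — 8–9, Hoang advances.
Hoang survives the agenda.

Hoang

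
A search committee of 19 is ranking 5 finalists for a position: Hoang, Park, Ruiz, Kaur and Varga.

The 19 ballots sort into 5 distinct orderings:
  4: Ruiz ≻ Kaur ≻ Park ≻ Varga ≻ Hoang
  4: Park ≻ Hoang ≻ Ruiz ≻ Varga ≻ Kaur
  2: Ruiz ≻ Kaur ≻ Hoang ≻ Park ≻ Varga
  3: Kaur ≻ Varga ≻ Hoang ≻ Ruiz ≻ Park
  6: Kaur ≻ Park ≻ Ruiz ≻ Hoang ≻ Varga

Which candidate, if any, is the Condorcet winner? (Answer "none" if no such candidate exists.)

Pairwise majorities:
Hoang vs Park: 2+3 = 5 for Hoang, 14 for Park — Park by 14–5.
Hoang vs Ruiz: Ruiz wins 12–7.
Hoang vs Kaur: Kaur wins 15–4.
Hoang–Varga: Hoang 12–7.
Park vs Ruiz: Park wins 10–9.
Park–Kaur: Kaur 15–4.
Park vs Varga: Park preferred on 4+4+2+6 = 16 ballots; Park wins 16–3.
Ruiz vs Kaur: Ruiz is ranked higher on 4+4+2 = 10 ballots, Kaur on 9. Ruiz wins 10–9.
Ruiz vs Varga: 16 to 3, Ruiz.
Kaur vs Varga: Kaur wins 15–4.
No candidate is unbeaten: Hoang loses to Park; Park loses to Kaur; Ruiz loses to Park; Kaur loses to Ruiz; Varga loses to Hoang. In particular Park > Ruiz > Kaur > Park is a majority cycle — no Condorcet winner exists.

none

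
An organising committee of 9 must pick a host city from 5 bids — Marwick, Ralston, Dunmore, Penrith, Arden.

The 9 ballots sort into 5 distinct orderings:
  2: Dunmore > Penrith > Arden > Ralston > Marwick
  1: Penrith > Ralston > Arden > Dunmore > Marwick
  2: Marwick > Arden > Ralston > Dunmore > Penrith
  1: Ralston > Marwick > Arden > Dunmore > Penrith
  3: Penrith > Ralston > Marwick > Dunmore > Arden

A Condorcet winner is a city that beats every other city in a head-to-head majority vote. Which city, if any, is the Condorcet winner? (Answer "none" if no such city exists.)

Head-to-head results (9 organisers):
Marwick–Ralston: Ralston 7–2.
Marwick–Dunmore: Marwick 6–3.
Marwick–Penrith: Penrith 6–3.
Marwick–Arden: Marwick 6–3.
Ralston vs Dunmore: Ralston wins 7–2.
Ralston vs Penrith: Penrith wins 6–3.
Ralston vs Arden: Ralston, 5–4.
Dunmore–Penrith: Dunmore 5–4.
Dunmore vs Arden: Dunmore, 5–4.
Penrith–Arden: Penrith 6–3.
Each city drops at least one matchup (Marwick loses to Ralston; Ralston loses to Penrith; Dunmore loses to Marwick; Penrith loses to Dunmore; Arden loses to Marwick); the cycle Marwick > Dunmore > Penrith > Marwick rules out a Condorcet winner.

none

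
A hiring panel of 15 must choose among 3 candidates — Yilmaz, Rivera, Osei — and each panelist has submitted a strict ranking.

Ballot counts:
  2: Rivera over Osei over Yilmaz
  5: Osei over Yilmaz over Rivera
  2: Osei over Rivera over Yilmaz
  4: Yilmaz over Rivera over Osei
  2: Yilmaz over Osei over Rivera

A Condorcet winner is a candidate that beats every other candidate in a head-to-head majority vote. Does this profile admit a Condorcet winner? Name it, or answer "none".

Head-to-head results (15 committee members):
Yilmaz vs Rivera: 5+4+2 = 11 for Yilmaz, 4 for Rivera — Yilmaz by 11–4.
Yilmaz vs Osei: Yilmaz preferred on 4+2 = 6 ballots; Osei wins 9–6.
Rivera vs Osei: Osei wins 9–6.
Osei beats each of Yilmaz, Rivera — Osei is the Condorcet winner.

Osei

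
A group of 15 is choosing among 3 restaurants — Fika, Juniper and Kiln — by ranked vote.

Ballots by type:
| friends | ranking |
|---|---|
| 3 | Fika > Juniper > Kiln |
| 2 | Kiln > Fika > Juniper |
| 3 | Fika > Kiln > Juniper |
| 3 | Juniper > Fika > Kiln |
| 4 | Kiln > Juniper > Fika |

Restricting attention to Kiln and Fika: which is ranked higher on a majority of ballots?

Ballots ranking Kiln above Fika: 2 + 4 = 6.
Ballots ranking Fika above Kiln: 15 − 6 = 9.
Fika wins the head-to-head 9–6.

Fika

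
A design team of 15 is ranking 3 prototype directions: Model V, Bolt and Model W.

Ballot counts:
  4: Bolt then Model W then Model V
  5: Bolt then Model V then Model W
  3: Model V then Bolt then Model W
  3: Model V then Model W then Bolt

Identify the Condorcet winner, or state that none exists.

Bolt

Check each pair by majority over 15 ballots:
Model V vs Bolt: 3+3 = 6 for Model V, 9 for Bolt — Bolt by 9–6.
Model V vs Model W: 5+3+3 = 11 for Model V, 4 for Model W — Model V by 11–4.
Bolt vs Model W: Bolt preferred on 4+5+3 = 12 ballots; Bolt wins 12–3.
Only Bolt has no losses; Bolt is the Condorcet winner.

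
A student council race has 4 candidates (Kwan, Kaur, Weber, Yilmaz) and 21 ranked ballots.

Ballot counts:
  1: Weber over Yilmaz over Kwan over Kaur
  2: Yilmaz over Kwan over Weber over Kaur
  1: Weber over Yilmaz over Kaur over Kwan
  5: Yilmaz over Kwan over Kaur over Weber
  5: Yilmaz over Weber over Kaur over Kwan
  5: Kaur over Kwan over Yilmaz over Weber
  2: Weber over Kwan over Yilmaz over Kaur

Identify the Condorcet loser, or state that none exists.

none

Head-to-head results (21 voters):
Kwan vs Kaur: Kaur, 11–10.
Kwan vs Weber: Kwan is ranked higher on 2+5+5 = 12 ballots, Weber on 9. Kwan wins 12–9.
Kwan–Yilmaz: Yilmaz 14–7.
Kaur vs Weber: Kaur is ranked higher on 5+5 = 10 ballots, Weber on 11. Weber wins 11–10.
Kaur vs Yilmaz: 5 to 16, Yilmaz.
Weber–Yilmaz: Yilmaz 17–4.
Every candidate wins at least one matchup (Kwan beats Weber; Kaur beats Kwan; Weber beats Kaur; Yilmaz beats Kwan), so there is no Condorcet loser.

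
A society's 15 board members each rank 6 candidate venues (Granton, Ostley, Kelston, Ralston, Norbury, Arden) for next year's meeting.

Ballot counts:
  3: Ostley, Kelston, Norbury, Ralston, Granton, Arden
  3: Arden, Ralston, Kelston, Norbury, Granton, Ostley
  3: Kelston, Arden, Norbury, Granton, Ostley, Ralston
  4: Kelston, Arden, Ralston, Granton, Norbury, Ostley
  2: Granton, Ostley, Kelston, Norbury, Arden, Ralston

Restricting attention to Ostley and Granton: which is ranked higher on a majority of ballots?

Ballots ranking Ostley above Granton: 3.
Ballots ranking Granton above Ostley: 15 − 3 = 12.
Granton wins the head-to-head 12–3.

Granton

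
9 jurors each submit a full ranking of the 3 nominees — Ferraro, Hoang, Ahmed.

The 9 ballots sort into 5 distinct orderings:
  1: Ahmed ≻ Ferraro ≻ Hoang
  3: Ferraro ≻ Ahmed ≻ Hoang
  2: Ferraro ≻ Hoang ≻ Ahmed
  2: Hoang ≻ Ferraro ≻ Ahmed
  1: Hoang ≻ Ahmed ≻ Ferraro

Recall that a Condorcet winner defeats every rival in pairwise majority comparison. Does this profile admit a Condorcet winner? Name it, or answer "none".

Ferraro

Head-to-head results (9 jurors):
Ferraro vs Hoang: 1+3+2 = 6 for Ferraro, 3 for Hoang — Ferraro by 6–3.
Ferraro vs Ahmed: 3+2+2 = 7 for Ferraro, 2 for Ahmed — Ferraro by 7–2.
Hoang vs Ahmed: 2+2+1 = 5 for Hoang, 4 for Ahmed — Hoang by 5–4.
Ferraro beats each of Hoang, Ahmed — Ferraro is the Condorcet winner.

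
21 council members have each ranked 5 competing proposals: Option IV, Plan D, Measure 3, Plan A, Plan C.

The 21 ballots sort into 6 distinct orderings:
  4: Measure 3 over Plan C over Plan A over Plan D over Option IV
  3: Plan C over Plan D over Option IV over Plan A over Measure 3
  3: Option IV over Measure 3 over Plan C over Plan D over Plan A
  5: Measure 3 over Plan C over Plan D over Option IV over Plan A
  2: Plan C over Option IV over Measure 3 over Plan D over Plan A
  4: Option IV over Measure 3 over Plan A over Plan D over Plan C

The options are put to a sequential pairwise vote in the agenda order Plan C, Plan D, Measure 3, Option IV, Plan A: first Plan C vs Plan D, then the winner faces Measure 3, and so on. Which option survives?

Option IV

Round 1: Plan C vs Plan D — 17–4, Plan C advances.
Round 2: Plan C vs Measure 3 — 5–16, Measure 3 advances.
Round 3: Measure 3 vs Option IV — 9–12, Option IV advances.
Round 4: Option IV vs Plan A — 17–4, Option IV advances.
Option IV survives the agenda.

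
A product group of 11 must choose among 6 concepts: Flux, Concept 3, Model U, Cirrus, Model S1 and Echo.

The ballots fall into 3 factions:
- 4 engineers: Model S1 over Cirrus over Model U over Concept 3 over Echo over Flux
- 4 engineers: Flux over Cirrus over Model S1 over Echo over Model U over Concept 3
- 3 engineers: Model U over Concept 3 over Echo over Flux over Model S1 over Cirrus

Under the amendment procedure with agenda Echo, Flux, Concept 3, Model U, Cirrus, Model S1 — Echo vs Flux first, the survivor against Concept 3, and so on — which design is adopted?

Round 1: Echo vs Flux — 7–4, Echo advances.
Round 2: Echo vs Concept 3 — 4–7, Concept 3 advances.
Round 3: Concept 3 vs Model U — 0–11, Model U advances.
Round 4: Model U vs Cirrus — 3–8, Cirrus advances.
Round 5: Cirrus vs Model S1 — 4–7, Model S1 advances.
Model S1 survives the agenda.

Model S1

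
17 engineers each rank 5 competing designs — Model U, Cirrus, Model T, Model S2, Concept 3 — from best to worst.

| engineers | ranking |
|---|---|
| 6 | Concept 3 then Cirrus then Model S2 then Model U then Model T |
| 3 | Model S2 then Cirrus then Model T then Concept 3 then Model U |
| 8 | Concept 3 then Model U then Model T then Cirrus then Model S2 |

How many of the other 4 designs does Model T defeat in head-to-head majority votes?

Model T against each rival (17 engineers):
Model T vs Model U: Model T is ranked higher on 3 ballots, Model U on 14. Model U wins 14–3.
Model T vs Cirrus: Cirrus, 9–8.
Model T vs Model S2: 8 to 9, Model S2.
Model T vs Concept 3: Concept 3, 14–3.
Model T beats no one; loses to Model U, Cirrus, Model S2, Concept 3 — 0 pairwise wins.

0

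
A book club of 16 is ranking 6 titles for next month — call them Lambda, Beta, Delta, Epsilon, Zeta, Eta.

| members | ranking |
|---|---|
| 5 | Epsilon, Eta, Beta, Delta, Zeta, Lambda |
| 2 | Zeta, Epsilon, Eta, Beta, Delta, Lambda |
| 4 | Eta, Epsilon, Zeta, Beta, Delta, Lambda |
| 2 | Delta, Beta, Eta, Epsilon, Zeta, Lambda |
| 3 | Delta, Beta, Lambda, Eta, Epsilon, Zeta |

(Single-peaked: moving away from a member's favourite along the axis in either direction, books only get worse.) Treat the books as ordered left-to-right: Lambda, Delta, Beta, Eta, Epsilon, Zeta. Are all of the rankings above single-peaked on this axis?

yes

Axis positions: Lambda=1, Delta=2, Beta=3, Eta=4, Epsilon=5, Zeta=6.
Cluster 1 (peak Epsilon at position 5): ranking walks positions 5-4-3-2-6-1, expanding outward from the peak — single-peaked.
Cluster 2 (peak Zeta at position 6): ranking walks positions 6-5-4-3-2-1, expanding outward from the peak — single-peaked.
Cluster 3 (peak Eta at position 4): ranking walks positions 4-5-6-3-2-1, expanding outward from the peak — single-peaked.
Cluster 4 (peak Delta at position 2): ranking walks positions 2-3-4-5-6-1, expanding outward from the peak — single-peaked.
Cluster 5 (peak Delta at position 2): ranking walks positions 2-3-1-4-5-6, expanding outward from the peak — single-peaked.
Every ranking is single-peaked on this axis.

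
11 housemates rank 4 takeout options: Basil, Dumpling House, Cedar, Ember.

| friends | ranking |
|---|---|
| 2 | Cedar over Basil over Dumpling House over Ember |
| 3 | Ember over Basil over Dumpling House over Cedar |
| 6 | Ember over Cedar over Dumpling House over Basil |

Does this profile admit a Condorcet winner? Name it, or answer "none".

Ember

Head-to-head results (11 friends):
Basil vs Dumpling House: 2+3 = 5 for Basil, 6 for Dumpling House — Dumpling House by 6–5.
Basil vs Cedar: Cedar wins 8–3.
Basil vs Ember: Basil preferred on 2 ballots; Ember wins 9–2.
Dumpling House vs Cedar: 3 to 8, Cedar.
Dumpling House–Ember: Ember 9–2.
Cedar vs Ember: 2 to 9, Ember.
Ember beats each of Basil, Dumpling House, Cedar — Ember is the Condorcet winner.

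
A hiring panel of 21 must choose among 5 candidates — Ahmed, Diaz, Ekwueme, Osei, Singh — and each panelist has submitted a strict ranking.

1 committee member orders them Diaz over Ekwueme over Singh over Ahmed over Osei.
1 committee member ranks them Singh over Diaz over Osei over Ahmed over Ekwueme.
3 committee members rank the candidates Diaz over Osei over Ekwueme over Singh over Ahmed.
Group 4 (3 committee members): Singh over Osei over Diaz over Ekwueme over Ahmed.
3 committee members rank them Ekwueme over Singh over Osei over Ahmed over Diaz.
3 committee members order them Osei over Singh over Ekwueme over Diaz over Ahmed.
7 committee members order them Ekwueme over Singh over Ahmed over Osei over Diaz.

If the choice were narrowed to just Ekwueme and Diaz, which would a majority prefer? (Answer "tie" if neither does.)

Ballots ranking Ekwueme above Diaz: 3 + 3 + 7 = 13.
Ballots ranking Diaz above Ekwueme: 21 − 13 = 8.
Ekwueme wins the head-to-head 13–8.

Ekwueme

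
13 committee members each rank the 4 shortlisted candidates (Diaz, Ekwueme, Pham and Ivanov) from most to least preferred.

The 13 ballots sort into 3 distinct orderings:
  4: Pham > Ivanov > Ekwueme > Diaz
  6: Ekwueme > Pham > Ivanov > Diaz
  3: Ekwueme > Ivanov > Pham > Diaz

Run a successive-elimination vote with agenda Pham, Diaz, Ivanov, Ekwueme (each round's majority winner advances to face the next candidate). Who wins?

Ekwueme

Round 1: Pham vs Diaz — 13–0, Pham advances.
Round 2: Pham vs Ivanov — 10–3, Pham advances.
Round 3: Pham vs Ekwueme — 4–9, Ekwueme advances.
Ekwueme survives the agenda.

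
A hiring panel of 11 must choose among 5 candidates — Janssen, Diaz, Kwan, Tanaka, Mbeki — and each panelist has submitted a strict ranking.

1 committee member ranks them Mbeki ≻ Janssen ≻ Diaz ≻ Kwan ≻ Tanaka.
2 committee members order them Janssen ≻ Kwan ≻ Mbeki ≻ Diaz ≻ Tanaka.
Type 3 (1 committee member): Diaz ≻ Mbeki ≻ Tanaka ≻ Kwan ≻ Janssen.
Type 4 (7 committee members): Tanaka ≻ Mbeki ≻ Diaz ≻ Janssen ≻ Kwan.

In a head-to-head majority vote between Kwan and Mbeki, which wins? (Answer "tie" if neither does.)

Mbeki

Ballots ranking Kwan above Mbeki: 2.
Ballots ranking Mbeki above Kwan: 11 − 2 = 9.
Mbeki wins the head-to-head 9–2.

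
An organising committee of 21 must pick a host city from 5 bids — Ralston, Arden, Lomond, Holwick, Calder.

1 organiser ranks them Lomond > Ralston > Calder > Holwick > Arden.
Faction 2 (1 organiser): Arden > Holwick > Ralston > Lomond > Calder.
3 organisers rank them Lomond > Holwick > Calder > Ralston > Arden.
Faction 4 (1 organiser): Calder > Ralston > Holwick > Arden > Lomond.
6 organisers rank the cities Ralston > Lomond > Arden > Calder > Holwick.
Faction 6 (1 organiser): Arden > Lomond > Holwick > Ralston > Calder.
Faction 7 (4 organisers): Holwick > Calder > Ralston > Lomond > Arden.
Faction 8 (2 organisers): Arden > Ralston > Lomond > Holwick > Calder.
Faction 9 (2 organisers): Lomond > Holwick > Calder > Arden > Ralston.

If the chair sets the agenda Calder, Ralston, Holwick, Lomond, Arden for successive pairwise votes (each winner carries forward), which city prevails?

Lomond

Round 1: Calder vs Ralston — 10–11, Ralston advances.
Round 2: Ralston vs Holwick — 10–11, Holwick advances.
Round 3: Holwick vs Lomond — 6–15, Lomond advances.
Round 4: Lomond vs Arden — 16–5, Lomond advances.
Lomond survives the agenda.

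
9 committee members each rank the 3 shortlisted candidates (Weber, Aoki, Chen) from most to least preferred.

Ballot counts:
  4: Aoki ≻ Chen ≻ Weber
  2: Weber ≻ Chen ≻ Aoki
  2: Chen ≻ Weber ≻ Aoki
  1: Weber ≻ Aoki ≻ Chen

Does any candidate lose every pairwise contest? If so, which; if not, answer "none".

none

Pairwise majorities:
Weber–Aoki: Weber 5–4.
Weber vs Chen: Weber preferred on 2+1 = 3 ballots; Chen wins 6–3.
Aoki vs Chen: Aoki wins 5–4.
No candidate is winless: Weber beats Aoki; Aoki beats Chen; Chen beats Weber. There is no Condorcet loser.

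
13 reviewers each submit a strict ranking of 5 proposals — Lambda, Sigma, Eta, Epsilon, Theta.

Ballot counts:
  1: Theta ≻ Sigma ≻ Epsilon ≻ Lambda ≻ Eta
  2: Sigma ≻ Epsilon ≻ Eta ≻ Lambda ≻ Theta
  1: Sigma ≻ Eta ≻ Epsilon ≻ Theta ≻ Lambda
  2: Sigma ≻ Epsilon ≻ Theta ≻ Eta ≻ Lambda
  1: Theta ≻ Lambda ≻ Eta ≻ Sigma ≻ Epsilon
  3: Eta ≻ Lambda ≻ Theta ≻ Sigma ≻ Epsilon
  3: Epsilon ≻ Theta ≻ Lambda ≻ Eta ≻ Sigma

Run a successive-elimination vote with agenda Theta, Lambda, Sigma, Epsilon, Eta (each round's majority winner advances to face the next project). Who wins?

Round 1: Theta vs Lambda — 8–5, Theta advances.
Round 2: Theta vs Sigma — 8–5, Theta advances.
Round 3: Theta vs Epsilon — 5–8, Epsilon advances.
Round 4: Epsilon vs Eta — 8–5, Epsilon advances.
Epsilon survives the agenda.

Epsilon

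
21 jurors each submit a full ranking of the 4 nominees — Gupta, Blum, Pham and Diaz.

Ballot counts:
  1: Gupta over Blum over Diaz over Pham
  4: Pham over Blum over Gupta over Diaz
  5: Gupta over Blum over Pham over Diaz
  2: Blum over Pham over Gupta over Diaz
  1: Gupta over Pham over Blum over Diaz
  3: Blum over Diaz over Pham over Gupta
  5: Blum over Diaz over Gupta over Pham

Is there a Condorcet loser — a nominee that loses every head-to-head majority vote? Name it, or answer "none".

Diaz

Pairwise majorities:
Gupta vs Blum: Blum, 14–7.
Gupta vs Pham: Gupta, 12–9.
Gupta vs Diaz: 13 to 8, Gupta.
Blum vs Pham: Blum wins 16–5.
Blum vs Diaz: Blum, 21–0.
Pham vs Diaz: Pham preferred on 4+5+2+1 = 12 ballots; Pham wins 12–9.
Diaz is beaten in every head-to-head and is the Condorcet loser.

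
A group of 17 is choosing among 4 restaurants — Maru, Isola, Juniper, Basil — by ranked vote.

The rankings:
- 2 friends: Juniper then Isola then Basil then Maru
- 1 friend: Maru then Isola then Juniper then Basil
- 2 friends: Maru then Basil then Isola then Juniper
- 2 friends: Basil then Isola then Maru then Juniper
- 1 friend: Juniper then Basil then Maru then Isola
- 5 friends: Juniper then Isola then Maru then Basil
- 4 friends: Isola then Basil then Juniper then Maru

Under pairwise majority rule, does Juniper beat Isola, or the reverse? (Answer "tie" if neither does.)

Ballots ranking Juniper above Isola: 2 + 1 + 5 = 8.
Ballots ranking Isola above Juniper: 17 − 8 = 9.
Isola wins the head-to-head 9–8.

Isola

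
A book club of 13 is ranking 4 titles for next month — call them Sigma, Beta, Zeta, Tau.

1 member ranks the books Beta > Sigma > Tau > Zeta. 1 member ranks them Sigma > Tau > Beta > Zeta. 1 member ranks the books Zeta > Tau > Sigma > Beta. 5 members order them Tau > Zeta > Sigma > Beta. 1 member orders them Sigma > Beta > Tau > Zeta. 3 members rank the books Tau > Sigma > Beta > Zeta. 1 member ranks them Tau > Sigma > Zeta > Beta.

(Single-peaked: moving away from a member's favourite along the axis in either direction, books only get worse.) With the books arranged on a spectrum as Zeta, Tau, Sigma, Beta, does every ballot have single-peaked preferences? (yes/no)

Axis positions: Zeta=1, Tau=2, Sigma=3, Beta=4.
Ballot type 1 (peak Beta at position 4): ranking walks positions 4-3-2-1, expanding outward from the peak — single-peaked.
Ballot type 2 (peak Sigma at position 3): ranking walks positions 3-2-4-1, expanding outward from the peak — single-peaked.
Ballot type 3 (peak Zeta at position 1): ranking walks positions 1-2-3-4, expanding outward from the peak — single-peaked.
Ballot type 4 (peak Tau at position 2): ranking walks positions 2-1-3-4, expanding outward from the peak — single-peaked.
Ballot type 5 (peak Sigma at position 3): ranking walks positions 3-4-2-1, expanding outward from the peak — single-peaked.
Ballot type 6 (peak Tau at position 2): ranking walks positions 2-3-4-1, expanding outward from the peak — single-peaked.
Ballot type 7 (peak Tau at position 2): ranking walks positions 2-3-1-4, expanding outward from the peak — single-peaked.
Every ranking is single-peaked on this axis.

yes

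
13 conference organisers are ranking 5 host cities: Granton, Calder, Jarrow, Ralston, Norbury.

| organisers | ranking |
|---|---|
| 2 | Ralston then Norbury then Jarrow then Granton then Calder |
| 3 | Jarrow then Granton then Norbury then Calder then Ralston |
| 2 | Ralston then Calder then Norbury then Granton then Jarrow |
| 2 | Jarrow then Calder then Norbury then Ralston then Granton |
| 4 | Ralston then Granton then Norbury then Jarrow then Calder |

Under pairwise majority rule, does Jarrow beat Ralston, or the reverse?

Ralston

Ballots ranking Jarrow above Ralston: 3 + 2 = 5.
Ballots ranking Ralston above Jarrow: 13 − 5 = 8.
Ralston wins the head-to-head 8–5.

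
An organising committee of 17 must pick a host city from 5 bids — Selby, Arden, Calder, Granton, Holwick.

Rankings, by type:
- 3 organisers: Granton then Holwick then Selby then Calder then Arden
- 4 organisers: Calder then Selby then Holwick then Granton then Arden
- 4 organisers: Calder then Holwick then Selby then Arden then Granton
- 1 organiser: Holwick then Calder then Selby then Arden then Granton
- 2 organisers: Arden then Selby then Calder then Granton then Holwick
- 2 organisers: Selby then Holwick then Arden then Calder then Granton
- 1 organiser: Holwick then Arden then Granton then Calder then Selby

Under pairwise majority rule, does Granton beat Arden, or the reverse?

Ballots ranking Granton above Arden: 3 + 4 = 7.
Ballots ranking Arden above Granton: 17 − 7 = 10.
Arden wins the head-to-head 10–7.

Arden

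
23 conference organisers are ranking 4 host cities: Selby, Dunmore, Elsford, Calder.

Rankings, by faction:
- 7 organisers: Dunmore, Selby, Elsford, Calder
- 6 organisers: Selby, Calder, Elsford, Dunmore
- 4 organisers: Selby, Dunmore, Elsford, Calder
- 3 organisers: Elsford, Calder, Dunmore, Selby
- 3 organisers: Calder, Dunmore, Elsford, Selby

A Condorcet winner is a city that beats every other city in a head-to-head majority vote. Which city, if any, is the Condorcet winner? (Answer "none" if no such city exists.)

none

Pairwise majorities:
Selby vs Dunmore: Dunmore, 13–10.
Selby–Elsford: Selby 17–6.
Selby–Calder: Selby 17–6.
Dunmore–Elsford: Dunmore 14–9.
Dunmore vs Calder: Calder, 12–11.
Elsford–Calder: Elsford 14–9.
Every city loses at least once (Selby loses to Dunmore; Dunmore loses to Calder; Elsford loses to Selby; Calder loses to Selby). The majority relation contains the cycle Selby beats Calder beats Dunmore beats Selby, so there is no Condorcet winner.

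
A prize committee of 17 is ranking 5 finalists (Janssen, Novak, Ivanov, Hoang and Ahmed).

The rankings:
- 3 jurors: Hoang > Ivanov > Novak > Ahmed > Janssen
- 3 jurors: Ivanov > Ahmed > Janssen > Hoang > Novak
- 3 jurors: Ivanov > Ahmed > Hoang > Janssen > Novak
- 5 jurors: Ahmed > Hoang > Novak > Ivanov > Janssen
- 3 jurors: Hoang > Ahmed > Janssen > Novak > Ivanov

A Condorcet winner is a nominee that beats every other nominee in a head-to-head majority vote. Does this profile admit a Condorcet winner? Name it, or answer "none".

Pairwise majorities:
Janssen vs Novak: Janssen, 9–8.
Janssen vs Ivanov: Ivanov wins 14–3.
Janssen vs Hoang: Hoang wins 14–3.
Janssen vs Ahmed: Ahmed, 17–0.
Novak vs Ivanov: Ivanov wins 9–8.
Novak–Hoang: Hoang 17–0.
Novak–Ahmed: Ahmed 14–3.
Ivanov–Hoang: Hoang 11–6.
Ivanov–Ahmed: Ivanov 9–8.
Hoang vs Ahmed: Ahmed wins 11–6.
Every nominee loses at least once (Janssen loses to Ivanov; Novak loses to Janssen; Ivanov loses to Hoang; Hoang loses to Ahmed; Ahmed loses to Ivanov). The majority relation contains the cycle Ivanov beats Ahmed beats Hoang beats Ivanov, so there is no Condorcet winner.

none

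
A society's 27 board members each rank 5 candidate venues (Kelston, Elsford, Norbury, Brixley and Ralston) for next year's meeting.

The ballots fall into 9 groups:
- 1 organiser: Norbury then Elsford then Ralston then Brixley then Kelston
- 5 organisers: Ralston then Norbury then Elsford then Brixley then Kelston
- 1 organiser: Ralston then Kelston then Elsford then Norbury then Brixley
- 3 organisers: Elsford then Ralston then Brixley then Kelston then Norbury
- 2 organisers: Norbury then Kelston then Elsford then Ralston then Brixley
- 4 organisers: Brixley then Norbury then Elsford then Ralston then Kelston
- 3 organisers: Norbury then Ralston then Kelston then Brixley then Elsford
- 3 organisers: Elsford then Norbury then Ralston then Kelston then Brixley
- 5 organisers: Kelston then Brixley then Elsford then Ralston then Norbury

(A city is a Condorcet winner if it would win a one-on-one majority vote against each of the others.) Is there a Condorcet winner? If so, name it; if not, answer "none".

none

Head-to-head results (27 organisers):
Kelston vs Elsford: Kelston is ranked higher on 1+2+3+5 = 11 ballots, Elsford on 16. Elsford wins 16–11.
Kelston vs Norbury: Kelston preferred on 1+3+5 = 9 ballots; Norbury wins 18–9.
Kelston vs Brixley: Kelston is ranked higher on 1+2+3+3+5 = 14 ballots, Brixley on 13. Kelston wins 14–13.
Kelston vs Ralston: 2+5 = 7 for Kelston, 20 for Ralston — Ralston by 20–7.
Elsford vs Norbury: Elsford preferred on 1+3+3+5 = 12 ballots; Norbury wins 15–12.
Elsford vs Brixley: Elsford preferred on 1+5+1+3+2+3 = 15 ballots; Elsford wins 15–12.
Elsford vs Ralston: Elsford preferred on 1+3+2+4+3+5 = 18 ballots; Elsford wins 18–9.
Norbury vs Brixley: Norbury preferred on 1+5+1+2+3+3 = 15 ballots; Norbury wins 15–12.
Norbury vs Ralston: Norbury is ranked higher on 1+2+4+3+3 = 13 ballots, Ralston on 14. Ralston wins 14–13.
Brixley vs Ralston: Brixley preferred on 4+5 = 9 ballots; Ralston wins 18–9.
Every city loses at least once (Kelston loses to Elsford; Elsford loses to Norbury; Norbury loses to Ralston; Brixley loses to Kelston; Ralston loses to Elsford). The majority relation contains the cycle Elsford → Ralston → Norbury → Elsford, so there is no Condorcet winner.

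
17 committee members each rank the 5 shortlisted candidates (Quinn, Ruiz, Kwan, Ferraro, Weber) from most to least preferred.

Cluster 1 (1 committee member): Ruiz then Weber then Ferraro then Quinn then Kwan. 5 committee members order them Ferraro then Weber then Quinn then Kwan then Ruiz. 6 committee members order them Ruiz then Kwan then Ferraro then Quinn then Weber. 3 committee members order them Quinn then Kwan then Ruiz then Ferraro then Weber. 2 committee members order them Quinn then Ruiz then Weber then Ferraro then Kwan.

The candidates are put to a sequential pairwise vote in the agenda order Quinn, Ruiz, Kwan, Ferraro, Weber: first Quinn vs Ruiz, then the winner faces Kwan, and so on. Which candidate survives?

Round 1: Quinn vs Ruiz — 10–7, Quinn advances.
Round 2: Quinn vs Kwan — 11–6, Quinn advances.
Round 3: Quinn vs Ferraro — 5–12, Ferraro advances.
Round 4: Ferraro vs Weber — 14–3, Ferraro advances.
Ferraro survives the agenda.

Ferraro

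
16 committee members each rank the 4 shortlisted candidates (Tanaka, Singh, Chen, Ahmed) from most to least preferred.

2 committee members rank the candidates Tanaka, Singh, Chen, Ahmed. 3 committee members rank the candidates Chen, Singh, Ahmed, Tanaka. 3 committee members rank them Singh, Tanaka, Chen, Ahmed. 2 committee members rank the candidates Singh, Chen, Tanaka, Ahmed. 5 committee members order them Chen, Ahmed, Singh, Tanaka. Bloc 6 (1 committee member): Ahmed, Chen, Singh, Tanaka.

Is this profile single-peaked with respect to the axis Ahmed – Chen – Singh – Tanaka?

yes

Axis positions: Ahmed=1, Chen=2, Singh=3, Tanaka=4.
Bloc 1 (peak Tanaka at position 4): ranking walks positions 4-3-2-1, expanding outward from the peak — single-peaked.
Bloc 2 (peak Chen at position 2): ranking walks positions 2-3-1-4, expanding outward from the peak — single-peaked.
Bloc 3 (peak Singh at position 3): ranking walks positions 3-4-2-1, expanding outward from the peak — single-peaked.
Bloc 4 (peak Singh at position 3): ranking walks positions 3-2-4-1, expanding outward from the peak — single-peaked.
Bloc 5 (peak Chen at position 2): ranking walks positions 2-1-3-4, expanding outward from the peak — single-peaked.
Bloc 6 (peak Ahmed at position 1): ranking walks positions 1-2-3-4, expanding outward from the peak — single-peaked.
Every ranking is single-peaked on this axis.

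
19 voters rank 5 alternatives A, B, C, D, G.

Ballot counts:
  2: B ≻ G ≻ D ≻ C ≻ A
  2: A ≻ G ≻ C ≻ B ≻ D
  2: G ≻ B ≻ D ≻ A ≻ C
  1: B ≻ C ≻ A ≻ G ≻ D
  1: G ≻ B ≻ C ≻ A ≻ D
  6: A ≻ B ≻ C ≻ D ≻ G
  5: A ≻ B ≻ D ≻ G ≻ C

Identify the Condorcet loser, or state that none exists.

Head-to-head results (19 voters):
A vs B: A preferred on 2+6+5 = 13 ballots; A wins 13–6.
A–C: A 15–4.
A vs D: A is ranked higher on 2+1+1+6+5 = 15 ballots, D on 4. A wins 15–4.
A vs G: A preferred on 2+1+6+5 = 14 ballots; A wins 14–5.
B vs C: B, 17–2.
B–D: B 19–0.
B vs G: B preferred on 2+1+6+5 = 14 ballots; B wins 14–5.
C vs D: C is ranked higher on 2+1+1+6 = 10 ballots, D on 9. C wins 10–9.
C vs G: 1+6 = 7 for C, 12 for G — G by 12–7.
D vs G: D, 11–8.
Each alternative has at least one pairwise win (A beats B; B beats C; C beats D; D beats G; G beats C) — no Condorcet loser.

none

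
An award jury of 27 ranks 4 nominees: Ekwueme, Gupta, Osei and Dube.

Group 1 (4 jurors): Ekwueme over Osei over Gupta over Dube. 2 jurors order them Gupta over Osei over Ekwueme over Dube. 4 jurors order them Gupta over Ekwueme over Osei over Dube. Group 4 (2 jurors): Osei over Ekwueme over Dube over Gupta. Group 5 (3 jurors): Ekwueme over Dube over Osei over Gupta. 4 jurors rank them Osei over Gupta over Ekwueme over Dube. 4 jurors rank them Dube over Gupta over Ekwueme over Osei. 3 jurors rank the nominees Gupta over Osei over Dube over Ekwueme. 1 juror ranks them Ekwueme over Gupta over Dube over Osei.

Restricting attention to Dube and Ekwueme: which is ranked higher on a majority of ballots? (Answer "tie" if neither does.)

Ekwueme

Ballots ranking Dube above Ekwueme: 4 + 3 = 7.
Ballots ranking Ekwueme above Dube: 27 − 7 = 20.
Ekwueme wins the head-to-head 20–7.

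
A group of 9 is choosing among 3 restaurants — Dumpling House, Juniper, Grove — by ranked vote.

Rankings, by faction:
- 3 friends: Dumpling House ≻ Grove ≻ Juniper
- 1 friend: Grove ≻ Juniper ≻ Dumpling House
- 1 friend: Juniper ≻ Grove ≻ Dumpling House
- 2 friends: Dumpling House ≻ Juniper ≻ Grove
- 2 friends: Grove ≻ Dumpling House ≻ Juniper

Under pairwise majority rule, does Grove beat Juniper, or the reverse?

Ballots ranking Grove above Juniper: 3 + 1 + 2 = 6.
Ballots ranking Juniper above Grove: 9 − 6 = 3.
Grove wins the head-to-head 6–3.

Grove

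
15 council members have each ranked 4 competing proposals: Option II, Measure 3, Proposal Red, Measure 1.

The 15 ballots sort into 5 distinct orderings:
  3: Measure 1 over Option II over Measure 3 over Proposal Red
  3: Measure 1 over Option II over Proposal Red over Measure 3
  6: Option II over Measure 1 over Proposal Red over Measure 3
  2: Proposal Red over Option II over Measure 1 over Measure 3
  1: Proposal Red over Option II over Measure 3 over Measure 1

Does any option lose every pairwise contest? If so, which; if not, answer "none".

Head-to-head results (15 council members):
Option II–Measure 3: Option II 15–0.
Option II vs Proposal Red: Option II is ranked higher on 3+3+6 = 12 ballots, Proposal Red on 3. Option II wins 12–3.
Option II vs Measure 1: Option II wins 9–6.
Measure 3 vs Proposal Red: Proposal Red wins 12–3.
Measure 3 vs Measure 1: 1 to 14, Measure 1.
Proposal Red vs Measure 1: 2+1 = 3 for Proposal Red, 12 for Measure 1 — Measure 1 by 12–3.
Measure 3 is beaten in every head-to-head and is the Condorcet loser.

Measure 3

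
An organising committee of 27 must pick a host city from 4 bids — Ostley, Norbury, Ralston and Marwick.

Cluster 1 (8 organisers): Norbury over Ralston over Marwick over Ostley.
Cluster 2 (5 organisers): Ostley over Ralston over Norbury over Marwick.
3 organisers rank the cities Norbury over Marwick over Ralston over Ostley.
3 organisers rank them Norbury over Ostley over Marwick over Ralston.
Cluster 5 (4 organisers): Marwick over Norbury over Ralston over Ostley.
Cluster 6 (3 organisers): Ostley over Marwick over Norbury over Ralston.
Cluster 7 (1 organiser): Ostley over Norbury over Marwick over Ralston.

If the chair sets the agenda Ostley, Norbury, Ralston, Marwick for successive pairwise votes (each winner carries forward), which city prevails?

Norbury

Round 1: Ostley vs Norbury — 9–18, Norbury advances.
Round 2: Norbury vs Ralston — 22–5, Norbury advances.
Round 3: Norbury vs Marwick — 20–7, Norbury advances.
The agenda winner is Norbury.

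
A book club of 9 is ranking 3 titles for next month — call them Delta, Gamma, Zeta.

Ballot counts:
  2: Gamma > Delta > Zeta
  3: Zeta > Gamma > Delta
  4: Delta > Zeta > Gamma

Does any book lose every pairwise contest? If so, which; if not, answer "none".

none

Head-to-head results (9 members):
Delta vs Gamma: Gamma wins 5–4.
Delta–Zeta: Delta 6–3.
Gamma vs Zeta: Gamma preferred on 2 ballots; Zeta wins 7–2.
Every book wins at least one matchup (Delta beats Zeta; Gamma beats Delta; Zeta beats Gamma), so there is no Condorcet loser.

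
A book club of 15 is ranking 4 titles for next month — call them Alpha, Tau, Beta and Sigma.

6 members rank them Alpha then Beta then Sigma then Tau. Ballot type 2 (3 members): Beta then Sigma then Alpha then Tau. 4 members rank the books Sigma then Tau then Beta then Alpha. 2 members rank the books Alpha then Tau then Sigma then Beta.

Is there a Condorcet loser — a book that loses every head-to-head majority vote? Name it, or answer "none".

Tau

Pairwise majorities:
Alpha vs Tau: Alpha is ranked higher on 6+3+2 = 11 ballots, Tau on 4. Alpha wins 11–4.
Alpha vs Beta: 6+2 = 8 for Alpha, 7 for Beta — Alpha by 8–7.
Alpha vs Sigma: Alpha preferred on 6+2 = 8 ballots; Alpha wins 8–7.
Tau–Beta: Beta 9–6.
Tau vs Sigma: 2 for Tau, 13 for Sigma — Sigma by 13–2.
Beta vs Sigma: 9 to 6, Beta.
Tau is beaten in every head-to-head and is the Condorcet loser.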